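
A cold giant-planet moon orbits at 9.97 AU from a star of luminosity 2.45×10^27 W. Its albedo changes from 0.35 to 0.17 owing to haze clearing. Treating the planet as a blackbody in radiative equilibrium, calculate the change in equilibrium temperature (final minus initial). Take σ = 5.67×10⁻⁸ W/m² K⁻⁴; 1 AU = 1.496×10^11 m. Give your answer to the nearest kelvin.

8 kelvin

Orbital distance: d = 9.97 AU = 1.492×10^12 m.
Flux at the orbit: S = L/(4πd²) = 2.45×10^27/(4π·(1.49×10^12)²) = 87.64 W/m².
With α = 0.35, T₁ = 125.9 K.
With α = 0.17, T₂ = 133.8 K.
ΔT = T₂ − T₁ = 7.934 K.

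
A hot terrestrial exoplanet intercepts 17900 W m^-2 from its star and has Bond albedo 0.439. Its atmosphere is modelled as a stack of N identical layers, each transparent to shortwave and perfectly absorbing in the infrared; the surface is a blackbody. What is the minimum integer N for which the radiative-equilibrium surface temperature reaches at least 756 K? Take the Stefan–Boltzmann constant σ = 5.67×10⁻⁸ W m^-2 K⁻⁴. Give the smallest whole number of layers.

7

Top-of-atmosphere balance: σT_e⁴ = S(1−α)/4 = 2510 W m^-2 → T_e = 458.7 K.
Need (N+1)T_e⁴ ≥ T_s⁴, i.e. N+1 ≥ (756/458.7)⁴ = 7.378.
So N ≥ 6.378; the smallest integer is N = 7.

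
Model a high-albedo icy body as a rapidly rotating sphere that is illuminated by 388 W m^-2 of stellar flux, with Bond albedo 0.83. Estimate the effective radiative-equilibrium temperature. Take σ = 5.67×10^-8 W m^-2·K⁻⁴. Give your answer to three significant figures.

131 K

Absorbed flux (global mean): S(1−α)/4 = 388.0·0.17/4 = 16.49 W m^-2.
Balancing against σT⁴: T = (16.49/5.67×10⁻⁸)^(1/4) = 130.6 K.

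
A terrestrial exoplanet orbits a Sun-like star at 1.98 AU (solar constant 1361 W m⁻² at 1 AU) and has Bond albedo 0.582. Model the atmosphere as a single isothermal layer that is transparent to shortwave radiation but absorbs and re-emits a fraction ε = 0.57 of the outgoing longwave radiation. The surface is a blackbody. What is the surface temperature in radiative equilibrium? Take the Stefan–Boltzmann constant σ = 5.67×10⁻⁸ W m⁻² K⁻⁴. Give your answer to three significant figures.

173 kelvin

Irradiance scales as 1/d², so S = 1361 W m⁻² × (1/1.98)² = 347.2 W m⁻².
At the top of the atmosphere, σT_e⁴ = S(1−α)/4 = 36.28 W m⁻², giving T_e = 159.0 K.
For a single slab of emissivity ε, T_s⁴ = 2T_e⁴/(2−ε); thus T_s = 159.0·(1.399)^(1/4) = 173.0 K.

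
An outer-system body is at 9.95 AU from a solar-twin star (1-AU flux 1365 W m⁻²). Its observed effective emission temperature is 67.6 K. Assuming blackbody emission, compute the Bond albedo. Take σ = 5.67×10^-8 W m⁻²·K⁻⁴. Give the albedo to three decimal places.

0.656

Flux at the orbit: S = 1365/(9.95)² = 13.79 W m⁻².
Energy balance: S(1−α)/4 = σT⁴, so 1−α = 4σT⁴/S.
4σT⁴ = 4·5.67×10⁻⁸·(67.6)⁴ = 4.736 W m⁻².
1−α = 4.736/13.79 = 0.3435, so α = 0.6565.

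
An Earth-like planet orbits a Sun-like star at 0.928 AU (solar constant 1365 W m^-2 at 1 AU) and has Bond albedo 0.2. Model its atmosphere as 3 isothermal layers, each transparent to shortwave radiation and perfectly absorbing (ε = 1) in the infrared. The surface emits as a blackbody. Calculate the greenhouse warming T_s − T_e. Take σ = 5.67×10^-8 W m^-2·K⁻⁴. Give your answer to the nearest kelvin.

Flux at the orbit: S = 1365/(0.928)² = 1585 W m^-2.
Top-of-atmosphere balance: σT_e⁴ = S(1−α)/4 = 317.0 W m^-2 → T_e = 273.4 K.
T_s = (N+1)^(1/4)·T_e = 386.7 K.
Warming: T_s − T_e = 113.3 K.

113 kelvin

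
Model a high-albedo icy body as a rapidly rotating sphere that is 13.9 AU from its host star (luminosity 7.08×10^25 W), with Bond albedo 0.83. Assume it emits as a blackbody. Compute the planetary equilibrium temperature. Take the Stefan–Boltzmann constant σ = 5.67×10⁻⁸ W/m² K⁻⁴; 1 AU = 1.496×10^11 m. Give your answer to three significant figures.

31.4 kelvin

d = 13.9 × 1.496×10^11 m = 2.079×10^12 m.
Spreading L over a sphere of radius d: S = 7.08×10^25/(4π·2.08×10^12²) = 1.303 W/m².
Averaging over the sphere, the absorbed flux is S(1−α)/4 = 0.05538 W/m².
Set σT⁴ = 0.05538 → T = (0.05538/σ)^(1/4) = 31.44 K.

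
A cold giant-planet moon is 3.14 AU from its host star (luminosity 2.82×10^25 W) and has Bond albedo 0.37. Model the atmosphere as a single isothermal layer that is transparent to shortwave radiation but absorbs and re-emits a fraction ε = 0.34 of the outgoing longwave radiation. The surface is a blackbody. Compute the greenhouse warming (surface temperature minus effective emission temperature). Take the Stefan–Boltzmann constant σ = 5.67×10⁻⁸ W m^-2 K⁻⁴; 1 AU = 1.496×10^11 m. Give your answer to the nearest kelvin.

3 kelvin

Orbital distance: d = 3.14 AU = 4.697×10^11 m.
S = L/(4πd²) = 10.17 W m^-2.
At the top of the atmosphere, σT_e⁴ = S(1−α)/4 = 1.602 W m^-2, giving T_e = 72.90 K.
The surface balance (absorbed SW + ε·downward IR = σT_s⁴) with T_a⁴ = T_s⁴/2 reduces to T_s = T_e·[2/(2−ε)]^¼ = 76.38 K.
T_s − T_e = 76.38 − 72.90 = 3.476 K.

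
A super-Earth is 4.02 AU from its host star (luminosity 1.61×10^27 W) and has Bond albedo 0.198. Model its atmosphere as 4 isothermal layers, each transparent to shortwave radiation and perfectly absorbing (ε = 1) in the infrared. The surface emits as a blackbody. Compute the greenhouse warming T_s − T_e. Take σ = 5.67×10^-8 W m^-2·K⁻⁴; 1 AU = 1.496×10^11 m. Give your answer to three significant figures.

d = 4.02 × 1.496×10^11 m = 6.014×10^11 m.
Flux at the orbit: S = L/(4πd²) = 1.61×10^27/(4π·(6.01×10^11)²) = 354.2 W m^-2.
The effective emission temperature is T_e = [S(1−α)/(4σ)]^¼ = 188.1 K.
T_s = (N+1)^(1/4)·T_e = 281.3 K.
So the greenhouse effect raises the surface by 281.3 − 188.1 = 93.19 K.

93.2 K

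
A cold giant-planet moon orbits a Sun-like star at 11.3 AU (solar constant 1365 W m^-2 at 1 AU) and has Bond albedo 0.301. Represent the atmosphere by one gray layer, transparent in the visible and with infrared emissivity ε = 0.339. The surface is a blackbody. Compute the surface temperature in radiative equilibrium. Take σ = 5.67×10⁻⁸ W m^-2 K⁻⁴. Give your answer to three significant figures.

Flux at the orbit: S = 1365/(11.3)² = 10.69 W m^-2.
The planet radiates to space at T_e = [S(1−α)/(4σ)]^(1/4) = 75.76 K.
The surface balance (absorbed SW + ε·downward IR = σT_s⁴) with T_a⁴ = T_s⁴/2 reduces to T_s = T_e·[2/(2−ε)]^¼ = 79.36 K.

79.4 K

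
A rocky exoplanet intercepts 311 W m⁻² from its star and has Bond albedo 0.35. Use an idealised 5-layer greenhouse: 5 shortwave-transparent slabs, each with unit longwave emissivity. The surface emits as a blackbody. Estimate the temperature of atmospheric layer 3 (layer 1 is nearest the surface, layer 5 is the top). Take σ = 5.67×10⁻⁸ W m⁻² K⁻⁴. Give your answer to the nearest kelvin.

227 kelvin

The effective emission temperature is T_e = [S(1−α)/(4σ)]^¼ = 172.8 K.
The net upward flux σT_e⁴ is constant between every pair of levels, so T_k⁴ = (N+1−k)T_e⁴.
T_3 = (3)^(1/4)·172.8 = 227.4 K.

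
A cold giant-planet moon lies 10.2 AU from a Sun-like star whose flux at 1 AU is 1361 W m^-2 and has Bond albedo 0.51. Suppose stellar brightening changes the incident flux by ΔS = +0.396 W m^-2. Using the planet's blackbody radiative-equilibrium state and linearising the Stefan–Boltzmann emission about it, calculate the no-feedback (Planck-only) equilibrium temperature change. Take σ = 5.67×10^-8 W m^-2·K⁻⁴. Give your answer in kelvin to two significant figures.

Flux at the orbit: S = 1361/(10.2)² = 13.08 W m^-2.
The baseline emission temperature is T_e = 72.91 K.
ΔF = Δ[S(1−α)]/4 = (1−0.51)·+0.396/4 = 0.04851 W m^-2.
The Planck feedback parameter is 4σT_e³ = 0.08791 W m^-2/K.
ΔT₀ = ΔF/λ_P = 0.04851/0.08791 = 0.552 K.

0.55 kelvin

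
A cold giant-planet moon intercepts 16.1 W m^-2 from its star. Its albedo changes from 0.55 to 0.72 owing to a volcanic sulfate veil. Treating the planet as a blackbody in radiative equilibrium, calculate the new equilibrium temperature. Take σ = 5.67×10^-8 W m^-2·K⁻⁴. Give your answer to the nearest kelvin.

T₂ = [S(1−α₂)/(4σ)]^(1/4) = [16.10·0.28/(4σ)]^(1/4) = 66.77 K.

67 K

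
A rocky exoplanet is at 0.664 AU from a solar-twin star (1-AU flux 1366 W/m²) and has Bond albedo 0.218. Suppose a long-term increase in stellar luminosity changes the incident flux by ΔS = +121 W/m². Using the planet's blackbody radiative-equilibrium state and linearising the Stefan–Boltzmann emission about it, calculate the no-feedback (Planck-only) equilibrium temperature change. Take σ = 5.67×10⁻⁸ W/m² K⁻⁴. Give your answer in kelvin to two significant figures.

3.1 K

Flux at the orbit: S = 1366/(0.664)² = 3098 W/m².
Reference equilibrium: T_e = [S(1−α)/(4σ)]^(1/4) = 321.5 K.
Only a fraction (1−α) is absorbed and it's spread over 4πR², so ΔF = (1−α)ΔS/4 = 23.66 W/m².
Linearising σT⁴ gives d(σT⁴)/dT = 4σT_e³ = 7.536 W/m² per K.
ΔT₀ = ΔF/λ_P = 23.66/7.536 = 3.14 K.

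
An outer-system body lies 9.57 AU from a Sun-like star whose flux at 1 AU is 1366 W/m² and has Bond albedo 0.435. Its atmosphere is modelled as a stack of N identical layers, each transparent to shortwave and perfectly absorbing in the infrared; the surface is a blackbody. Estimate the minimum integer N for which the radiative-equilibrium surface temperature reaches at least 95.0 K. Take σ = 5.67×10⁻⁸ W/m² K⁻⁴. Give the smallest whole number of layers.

By the inverse-square law, S = 1366/9.57² = 14.92 W/m².
The effective emission temperature is T_e = [S(1−α)/(4σ)]^¼ = 78.07 K.
Need (N+1)T_e⁴ ≥ T_s⁴, i.e. N+1 ≥ (95.0/78.07)⁴ = 2.192.
Rounding up, N = 2.

2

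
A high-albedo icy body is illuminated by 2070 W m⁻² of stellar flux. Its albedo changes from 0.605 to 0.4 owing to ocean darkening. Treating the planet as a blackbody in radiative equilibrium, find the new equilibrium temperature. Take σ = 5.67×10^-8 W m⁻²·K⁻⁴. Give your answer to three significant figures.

272 K

With the new albedo, S(1−α₂)/4 = 310.5 W m⁻², so T₂ = 272.0 K.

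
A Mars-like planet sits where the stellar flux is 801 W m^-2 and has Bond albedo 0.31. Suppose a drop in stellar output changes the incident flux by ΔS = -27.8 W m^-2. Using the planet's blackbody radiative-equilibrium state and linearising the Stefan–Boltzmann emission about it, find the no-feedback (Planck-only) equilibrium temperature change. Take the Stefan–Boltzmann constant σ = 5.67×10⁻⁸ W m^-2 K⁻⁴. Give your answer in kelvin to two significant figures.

-1.9 K

The baseline emission temperature is T_e = 222.2 K.
Only a fraction (1−α) is absorbed and it's spread over 4πR², so ΔF = (1−α)ΔS/4 = -4.795 W m^-2.
The Planck feedback parameter is 4σT_e³ = 2.488 W m^-2/K.
ΔT₀ = ΔF/λ_P = -4.795/2.488 = -1.93 K.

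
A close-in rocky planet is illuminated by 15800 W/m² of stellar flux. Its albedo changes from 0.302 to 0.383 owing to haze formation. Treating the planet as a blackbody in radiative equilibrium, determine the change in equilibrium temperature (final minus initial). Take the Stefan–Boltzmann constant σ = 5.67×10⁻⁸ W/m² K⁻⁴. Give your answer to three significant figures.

-14.3 kelvin

Initial: T₁ = [S(1−0.302)/(4σ)]^(1/4) = 469.6 K.
Final:   T₂ = [S(1−0.383)/(4σ)]^(1/4) = 455.3 K.
Change: 455.3 − 469.6 = -14.26 K.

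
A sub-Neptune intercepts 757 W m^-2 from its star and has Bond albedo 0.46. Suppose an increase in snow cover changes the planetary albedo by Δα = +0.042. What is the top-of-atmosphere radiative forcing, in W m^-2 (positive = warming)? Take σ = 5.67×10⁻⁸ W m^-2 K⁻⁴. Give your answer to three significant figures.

ΔF = −(S/4)Δα = −(757.0/4)×(+0.042) = -7.949 W m^-2.

-7.95 W m^-2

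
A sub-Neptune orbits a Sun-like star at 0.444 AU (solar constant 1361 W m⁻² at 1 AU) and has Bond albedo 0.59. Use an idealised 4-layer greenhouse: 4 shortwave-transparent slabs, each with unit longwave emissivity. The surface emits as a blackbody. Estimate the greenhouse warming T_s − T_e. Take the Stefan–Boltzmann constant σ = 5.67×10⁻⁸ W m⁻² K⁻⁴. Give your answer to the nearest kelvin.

166 K

Flux at the orbit: S = 1361/(0.444)² = 6904 W m⁻².
The effective emission temperature is T_e = [S(1−α)/(4σ)]^¼ = 334.2 K.
Surface: T_s = (5)^¼·T_e = 499.8 K.
Warming: T_s − T_e = 165.6 K.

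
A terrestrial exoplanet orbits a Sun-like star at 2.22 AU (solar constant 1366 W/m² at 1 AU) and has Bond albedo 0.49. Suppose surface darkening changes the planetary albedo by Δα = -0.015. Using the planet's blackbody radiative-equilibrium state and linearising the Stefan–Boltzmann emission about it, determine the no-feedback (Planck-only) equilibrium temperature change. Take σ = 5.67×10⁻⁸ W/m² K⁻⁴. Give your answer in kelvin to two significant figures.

Flux at the orbit: S = 1366/(2.22)² = 277.2 W/m².
Reference equilibrium: T_e = [S(1−α)/(4σ)]^(1/4) = 158.0 K.
ΔF = −(S/4)Δα = −(277.2/4)×(-0.015) = 1.039 W/m².
Linearising σT⁴ gives d(σT⁴)/dT = 4σT_e³ = 0.8946 W/m² per K.
Hence the no-feedback warming is ΔF/(4σT_e³) = 1.16 K.

1.2 K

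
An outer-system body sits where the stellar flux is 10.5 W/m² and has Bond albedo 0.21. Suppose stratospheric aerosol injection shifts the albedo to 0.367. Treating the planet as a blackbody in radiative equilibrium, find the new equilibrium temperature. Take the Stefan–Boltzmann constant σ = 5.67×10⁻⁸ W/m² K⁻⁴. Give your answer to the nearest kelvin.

74 K

New equilibrium: T₂ = [(1−0.367)·10.50/(4σ)]^(1/4) = 73.58 K.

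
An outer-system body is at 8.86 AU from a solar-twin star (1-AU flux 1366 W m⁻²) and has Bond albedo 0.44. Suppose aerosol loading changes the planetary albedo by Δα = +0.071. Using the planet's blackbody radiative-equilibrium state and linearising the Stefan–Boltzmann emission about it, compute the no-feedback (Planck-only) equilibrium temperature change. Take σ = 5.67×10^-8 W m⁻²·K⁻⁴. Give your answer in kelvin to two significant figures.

-2.6 K

By the inverse-square law, S = 1366/8.86² = 17.40 W m⁻².
Reference equilibrium: T_e = [S(1−α)/(4σ)]^(1/4) = 80.96 K.
TOA radiative forcing: ΔF = −S·Δα/4 = −17.40·(+0.071)/4 = -0.3089 W m⁻².
The Planck feedback parameter is 4σT_e³ = 0.1204 W m⁻²/K.
Hence the no-feedback warming is ΔF/(4σT_e³) = -2.57 K.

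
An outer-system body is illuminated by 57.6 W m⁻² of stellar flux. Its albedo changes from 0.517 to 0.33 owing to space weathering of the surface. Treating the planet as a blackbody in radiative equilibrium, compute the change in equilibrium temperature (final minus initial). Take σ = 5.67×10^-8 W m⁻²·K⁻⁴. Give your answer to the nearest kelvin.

9 K

Initial: T₁ = [S(1−0.517)/(4σ)]^(1/4) = 105.2 K.
Final:   T₂ = [S(1−0.33)/(4σ)]^(1/4) = 114.2 K.
ΔT = T₂ − T₁ = 8.972 K.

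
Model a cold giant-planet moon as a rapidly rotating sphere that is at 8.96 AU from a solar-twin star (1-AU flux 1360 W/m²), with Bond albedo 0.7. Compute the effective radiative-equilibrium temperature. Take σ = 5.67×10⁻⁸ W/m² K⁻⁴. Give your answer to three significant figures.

68.8 kelvin

By the inverse-square law, S = 1360/8.96² = 16.94 W/m².
The planet absorbs (1−α)S over its disc πR² and re-emits over 4πR², so the mean absorbed flux is (1−0.7)·16.94/4 = 1.271 W/m².
Set σT⁴ = 1.271 → T = (1.271/σ)^(1/4) = 68.80 K.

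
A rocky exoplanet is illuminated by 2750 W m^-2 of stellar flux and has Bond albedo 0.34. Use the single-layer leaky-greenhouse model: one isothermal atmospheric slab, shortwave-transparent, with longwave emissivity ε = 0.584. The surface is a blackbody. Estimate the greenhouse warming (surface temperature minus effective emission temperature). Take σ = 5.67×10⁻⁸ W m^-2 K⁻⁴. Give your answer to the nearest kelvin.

At the top of the atmosphere, σT_e⁴ = S(1−α)/4 = 453.7 W m^-2, giving T_e = 299.1 K.
The surface balance (absorbed SW + ε·downward IR = σT_s⁴) with T_a⁴ = T_s⁴/2 reduces to T_s = T_e·[2/(2−ε)]^¼ = 326.1 K.
The atmosphere warms the surface by 26.97 K.

27 kelvin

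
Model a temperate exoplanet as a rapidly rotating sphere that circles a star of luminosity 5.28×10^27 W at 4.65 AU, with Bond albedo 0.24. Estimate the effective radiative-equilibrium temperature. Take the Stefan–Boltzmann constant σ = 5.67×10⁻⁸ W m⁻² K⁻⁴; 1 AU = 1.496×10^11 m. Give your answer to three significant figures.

232 kelvin

Orbital distance: d = 4.65 AU = 6.956×10^11 m.
Spreading L over a sphere of radius d: S = 5.28×10^27/(4π·6.96×10^11²) = 868.3 W m⁻².
The planet absorbs (1−α)S over its disc πR² and re-emits over 4πR², so the mean absorbed flux is (1−0.24)·868.3/4 = 165.0 W m⁻².
Set σT⁴ = 165.0 → T = (165.0/σ)^(1/4) = 232.3 K.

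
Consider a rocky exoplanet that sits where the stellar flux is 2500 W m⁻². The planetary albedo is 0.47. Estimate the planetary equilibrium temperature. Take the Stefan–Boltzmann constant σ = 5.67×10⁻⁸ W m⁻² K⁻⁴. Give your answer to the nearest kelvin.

276 K

The planet absorbs (1−α)S over its disc πR² and re-emits over 4πR², so the mean absorbed flux is (1−0.47)·2500/4 = 331.2 W m⁻².
Balancing against σT⁴: T = (331.2/5.67×10⁻⁸)^(1/4) = 276.5 K.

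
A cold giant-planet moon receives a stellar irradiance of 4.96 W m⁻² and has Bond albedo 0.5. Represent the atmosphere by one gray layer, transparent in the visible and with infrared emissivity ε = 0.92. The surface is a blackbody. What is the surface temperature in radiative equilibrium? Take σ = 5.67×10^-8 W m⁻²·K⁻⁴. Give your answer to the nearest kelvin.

67 kelvin

Effective emission temperature (TOA balance): σT_e⁴ = S(1−α)/4 = 0.6200 W m⁻² → T_e = 57.50 K.
For a single slab of emissivity ε, T_s⁴ = 2T_e⁴/(2−ε); thus T_s = 57.50·(1.852)^(1/4) = 67.08 K.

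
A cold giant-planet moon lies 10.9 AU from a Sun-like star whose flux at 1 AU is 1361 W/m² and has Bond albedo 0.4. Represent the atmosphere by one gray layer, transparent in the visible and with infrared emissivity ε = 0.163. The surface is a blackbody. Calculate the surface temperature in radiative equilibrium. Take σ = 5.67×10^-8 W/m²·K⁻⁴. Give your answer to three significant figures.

75.8 K

Flux at the orbit: S = 1361/(10.9)² = 11.46 W/m².
At the top of the atmosphere, σT_e⁴ = S(1−α)/4 = 1.718 W/m², giving T_e = 74.20 K.
Surface balance with a leaky layer gives σT_s⁴ = σT_e⁴·2/(2−ε), so T_s = T_e·[2/(2−0.163)]^(1/4) = 75.79 K.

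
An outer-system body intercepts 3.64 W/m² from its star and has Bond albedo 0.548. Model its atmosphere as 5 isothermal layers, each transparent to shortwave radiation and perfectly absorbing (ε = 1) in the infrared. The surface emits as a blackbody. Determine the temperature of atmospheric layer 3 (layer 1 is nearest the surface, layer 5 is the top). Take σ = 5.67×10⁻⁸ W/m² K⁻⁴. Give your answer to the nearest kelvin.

The effective emission temperature is T_e = [S(1−α)/(4σ)]^¼ = 51.90 K.
In the N-layer model, layer k (counted from the surface) has T_k = (N+1−k)^(1/4)·T_e.
With k = 3: T_3 = (5+1−3)^¼·51.90 K = 68.30 K.

68 K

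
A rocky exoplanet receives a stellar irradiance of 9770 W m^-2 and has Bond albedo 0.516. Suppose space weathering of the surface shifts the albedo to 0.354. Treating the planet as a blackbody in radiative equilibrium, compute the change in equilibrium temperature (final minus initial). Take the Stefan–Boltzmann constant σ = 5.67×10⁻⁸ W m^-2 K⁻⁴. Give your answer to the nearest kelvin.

Before: T₁ = [9770·0.484/(4σ)]^(1/4) = 380.0 K.
Final:   T₂ = [S(1−0.354)/(4σ)]^(1/4) = 408.4 K.
Change: 408.4 − 380.0 = 28.44 K.

28 K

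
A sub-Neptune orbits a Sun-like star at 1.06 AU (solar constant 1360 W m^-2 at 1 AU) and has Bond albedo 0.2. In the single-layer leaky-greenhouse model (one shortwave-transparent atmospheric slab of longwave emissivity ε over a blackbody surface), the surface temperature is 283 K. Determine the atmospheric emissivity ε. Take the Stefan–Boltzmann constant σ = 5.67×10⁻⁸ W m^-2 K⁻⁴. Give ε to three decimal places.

0.669

Flux at the orbit: S = 1360/(1.06)² = 1210 W m^-2.
Effective temperature: T_e = [S(1−α)/(4σ)]^(1/4) = 255.6 K.
Inverting T_s⁴ = 2T_e⁴/(2−ε): (T_e/T_s)⁴ = 0.6656, so ε = 2(1 − 0.6656) = 0.6688.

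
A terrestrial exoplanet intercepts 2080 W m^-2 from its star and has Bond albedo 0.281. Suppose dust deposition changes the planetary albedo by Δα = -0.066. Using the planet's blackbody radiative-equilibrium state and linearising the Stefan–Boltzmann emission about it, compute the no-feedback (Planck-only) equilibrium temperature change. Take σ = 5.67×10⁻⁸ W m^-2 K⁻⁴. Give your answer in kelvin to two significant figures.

Unperturbed T_e = [2080·(1−0.281)/(4σ)]^¼ = 285.0 K.
ΔF = −(S/4)Δα = −(2080/4)×(-0.066) = 34.32 W m^-2.
Linearising σT⁴ gives d(σT⁴)/dT = 4σT_e³ = 5.248 W m^-2 per K.
Hence the no-feedback warming is ΔF/(4σT_e³) = 6.54 K.

6.5 K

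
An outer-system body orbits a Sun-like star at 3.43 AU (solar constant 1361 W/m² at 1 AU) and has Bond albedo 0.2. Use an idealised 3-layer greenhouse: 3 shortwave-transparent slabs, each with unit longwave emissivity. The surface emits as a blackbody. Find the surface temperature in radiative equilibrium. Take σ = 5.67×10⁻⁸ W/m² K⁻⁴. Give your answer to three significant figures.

Flux at the orbit: S = 1361/(3.43)² = 115.7 W/m².
OLR = S(1−α)/4 = 23.14 W/m²; the top layer radiates at T_e = 142.1 K.
For an N-layer opaque stack, T_s⁴ = (N+1)T_e⁴, hence T_s = (4)^(1/4)×142.1 K = 201.0 K.

201 K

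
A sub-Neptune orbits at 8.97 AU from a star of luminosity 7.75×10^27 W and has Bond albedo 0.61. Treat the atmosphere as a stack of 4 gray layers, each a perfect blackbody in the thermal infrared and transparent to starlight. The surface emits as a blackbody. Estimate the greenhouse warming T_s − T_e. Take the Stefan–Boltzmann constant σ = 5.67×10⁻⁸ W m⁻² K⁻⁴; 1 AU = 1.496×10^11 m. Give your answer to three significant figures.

Orbital distance: d = 8.97 AU = 1.342×10^12 m.
S = L/(4πd²) = 342.5 W m⁻².
Top-of-atmosphere balance: σT_e⁴ = S(1−α)/4 = 33.39 W m⁻² → T_e = 155.8 K.
Surface: T_s = (5)^¼·T_e = 232.9 K.
So the greenhouse effect raises the surface by 232.9 − 155.8 = 77.17 K.

77.2 kelvin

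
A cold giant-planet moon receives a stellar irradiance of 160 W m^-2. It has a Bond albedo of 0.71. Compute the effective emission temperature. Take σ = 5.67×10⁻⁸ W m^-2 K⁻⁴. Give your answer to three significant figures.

120 kelvin

Absorbed flux (global mean): S(1−α)/4 = 160.0·0.29/4 = 11.60 W m^-2.
Balancing against σT⁴: T = (11.60/5.67×10⁻⁸)^(1/4) = 119.6 K.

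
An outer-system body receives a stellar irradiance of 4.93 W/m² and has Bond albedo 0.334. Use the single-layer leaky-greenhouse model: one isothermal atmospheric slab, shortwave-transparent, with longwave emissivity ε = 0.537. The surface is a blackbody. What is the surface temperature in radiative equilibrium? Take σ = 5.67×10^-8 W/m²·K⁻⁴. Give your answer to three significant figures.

At the top of the atmosphere, σT_e⁴ = S(1−α)/4 = 0.8208 W/m², giving T_e = 61.68 K.
For a single slab of emissivity ε, T_s⁴ = 2T_e⁴/(2−ε); thus T_s = 61.68·(1.367)^(1/4) = 66.70 K.

66.7 K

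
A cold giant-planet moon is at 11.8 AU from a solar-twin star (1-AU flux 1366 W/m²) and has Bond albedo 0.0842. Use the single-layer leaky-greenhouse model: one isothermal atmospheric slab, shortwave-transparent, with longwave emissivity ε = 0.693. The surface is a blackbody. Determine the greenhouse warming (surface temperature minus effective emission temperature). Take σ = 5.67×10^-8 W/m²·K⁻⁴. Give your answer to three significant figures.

Flux at the orbit: S = 1366/(11.8)² = 9.810 W/m².
The planet radiates to space at T_e = [S(1−α)/(4σ)]^(1/4) = 79.33 K.
The surface balance (absorbed SW + ε·downward IR = σT_s⁴) with T_a⁴ = T_s⁴/2 reduces to T_s = T_e·[2/(2−ε)]^¼ = 88.24 K.
The atmosphere warms the surface by 8.902 K.

8.90 K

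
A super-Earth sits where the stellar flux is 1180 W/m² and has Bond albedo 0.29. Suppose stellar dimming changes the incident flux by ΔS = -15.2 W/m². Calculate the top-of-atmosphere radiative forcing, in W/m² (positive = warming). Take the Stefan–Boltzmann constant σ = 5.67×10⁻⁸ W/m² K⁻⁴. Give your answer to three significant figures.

-2.70 W/m²

ΔF = Δ[S(1−α)]/4 = (1−0.29)·-15.2/4 = -2.698 W/m².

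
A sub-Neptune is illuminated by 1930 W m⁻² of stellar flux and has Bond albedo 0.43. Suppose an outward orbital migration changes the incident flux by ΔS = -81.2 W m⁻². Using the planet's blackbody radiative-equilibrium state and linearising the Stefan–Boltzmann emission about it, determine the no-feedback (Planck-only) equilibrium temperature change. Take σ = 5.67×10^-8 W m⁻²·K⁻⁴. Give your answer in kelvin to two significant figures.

-2.8 kelvin

Reference equilibrium: T_e = [S(1−α)/(4σ)]^(1/4) = 263.9 K.
ΔF = Δ[S(1−α)]/4 = (1−0.43)·-81.2/4 = -11.57 W m⁻².
Linearising σT⁴ gives d(σT⁴)/dT = 4σT_e³ = 4.169 W m⁻² per K.
So ΔT₀ = -11.57/4.169 = -2.78 K.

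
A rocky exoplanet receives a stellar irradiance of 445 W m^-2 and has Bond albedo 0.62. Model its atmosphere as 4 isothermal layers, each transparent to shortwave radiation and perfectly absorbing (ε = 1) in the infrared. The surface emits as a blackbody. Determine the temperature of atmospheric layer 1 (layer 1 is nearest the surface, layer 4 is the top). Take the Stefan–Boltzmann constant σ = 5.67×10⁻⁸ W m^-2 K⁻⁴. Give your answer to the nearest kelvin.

234 kelvin

The effective emission temperature is T_e = [S(1−α)/(4σ)]^¼ = 165.2 K.
In the N-layer model, layer k (counted from the surface) has T_k = (N+1−k)^(1/4)·T_e.
With k = 1: T_1 = (4+1−1)^¼·165.2 K = 233.7 K.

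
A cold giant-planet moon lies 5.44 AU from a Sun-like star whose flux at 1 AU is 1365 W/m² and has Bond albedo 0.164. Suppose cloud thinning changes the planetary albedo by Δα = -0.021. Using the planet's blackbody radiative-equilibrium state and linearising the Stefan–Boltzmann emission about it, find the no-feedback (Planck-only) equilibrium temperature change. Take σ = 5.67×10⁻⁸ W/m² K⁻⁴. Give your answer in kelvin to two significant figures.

Flux at the orbit: S = 1365/(5.44)² = 46.12 W/m².
Reference equilibrium: T_e = [S(1−α)/(4σ)]^(1/4) = 114.2 K.
The change in absorbed flux is Δ[S(1−α)/4] = −SΔα/4 = 0.2422 W/m².
Linearising σT⁴ gives d(σT⁴)/dT = 4σT_e³ = 0.3377 W/m² per K.
So ΔT₀ = 0.2422/0.3377 = 0.717 K.

0.72 K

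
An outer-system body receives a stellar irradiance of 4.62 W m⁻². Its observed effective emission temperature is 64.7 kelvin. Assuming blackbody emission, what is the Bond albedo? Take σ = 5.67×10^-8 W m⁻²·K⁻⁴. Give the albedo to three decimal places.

From σT⁴ = S(1−α)/4 we invert for α: 1−α = 4σT⁴/S.
4σT⁴ = 4·5.67×10⁻⁸·(64.7)⁴ = 3.974 W m⁻².
Hence α = 1 − 3.974/4.620 = 0.1398.

0.140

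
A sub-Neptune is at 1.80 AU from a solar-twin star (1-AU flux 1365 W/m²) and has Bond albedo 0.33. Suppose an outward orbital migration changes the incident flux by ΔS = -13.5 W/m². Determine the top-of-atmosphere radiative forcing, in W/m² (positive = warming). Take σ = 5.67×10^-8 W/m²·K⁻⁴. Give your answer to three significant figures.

-2.26 W/m²

By the inverse-square law, S = 1365/1.80² = 421.3 W/m².
Only a fraction (1−α) is absorbed and it's spread over 4πR², so ΔF = (1−α)ΔS/4 = -2.261 W/m².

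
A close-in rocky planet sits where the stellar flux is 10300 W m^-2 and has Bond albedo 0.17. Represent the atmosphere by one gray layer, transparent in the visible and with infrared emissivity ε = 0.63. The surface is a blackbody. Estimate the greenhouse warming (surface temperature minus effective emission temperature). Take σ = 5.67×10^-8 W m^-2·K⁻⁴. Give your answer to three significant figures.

43.7 K

The planet radiates to space at T_e = [S(1−α)/(4σ)]^(1/4) = 440.6 K.
Surface balance with a leaky layer gives σT_s⁴ = σT_e⁴·2/(2−ε), so T_s = T_e·[2/(2−0.63)]^(1/4) = 484.3 K.
T_s − T_e = 484.3 − 440.6 = 43.71 K.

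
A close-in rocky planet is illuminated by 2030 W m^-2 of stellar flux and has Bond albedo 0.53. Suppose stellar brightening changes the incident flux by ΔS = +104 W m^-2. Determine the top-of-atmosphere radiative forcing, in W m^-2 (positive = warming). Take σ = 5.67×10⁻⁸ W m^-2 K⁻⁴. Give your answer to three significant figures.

12.2 W m^-2

TOA radiative forcing: ΔF = (1−α)ΔS/4 = 0.47·(+104)/4 = 12.22 W m^-2.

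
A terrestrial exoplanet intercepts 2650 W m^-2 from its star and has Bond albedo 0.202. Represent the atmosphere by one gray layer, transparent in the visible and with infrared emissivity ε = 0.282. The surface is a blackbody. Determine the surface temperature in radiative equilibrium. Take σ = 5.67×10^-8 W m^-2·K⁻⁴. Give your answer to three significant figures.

At the top of the atmosphere, σT_e⁴ = S(1−α)/4 = 528.7 W m^-2, giving T_e = 310.7 K.
Surface balance with a leaky layer gives σT_s⁴ = σT_e⁴·2/(2−ε), so T_s = T_e·[2/(2−0.282)]^(1/4) = 322.8 K.

323 K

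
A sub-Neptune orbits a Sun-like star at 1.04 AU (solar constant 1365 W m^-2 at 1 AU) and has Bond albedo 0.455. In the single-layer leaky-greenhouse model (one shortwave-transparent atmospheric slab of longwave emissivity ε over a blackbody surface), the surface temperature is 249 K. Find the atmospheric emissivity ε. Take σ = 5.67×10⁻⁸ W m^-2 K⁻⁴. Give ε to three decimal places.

0.422

Flux at the orbit: S = 1365/(1.04)² = 1262 W m^-2.
TOA balance gives T_e = 234.7 K.
T_s⁴ = T_e⁴·2/(2−ε) → ε = 2 − 2(T_e/T_s)⁴ = 2 − 2·(234.7/249)⁴ = 0.4222.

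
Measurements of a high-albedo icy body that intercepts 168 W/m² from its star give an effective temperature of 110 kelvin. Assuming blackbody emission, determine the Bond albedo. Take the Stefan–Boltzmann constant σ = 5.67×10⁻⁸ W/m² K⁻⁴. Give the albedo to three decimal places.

0.802

From σT⁴ = S(1−α)/4 we invert for α: 1−α = 4σT⁴/S.
σT⁴ = 8.301 W/m², so 4σT⁴ = 33.21 W/m².
1−α = 33.21/168.0 = 0.1977, so α = 0.8023.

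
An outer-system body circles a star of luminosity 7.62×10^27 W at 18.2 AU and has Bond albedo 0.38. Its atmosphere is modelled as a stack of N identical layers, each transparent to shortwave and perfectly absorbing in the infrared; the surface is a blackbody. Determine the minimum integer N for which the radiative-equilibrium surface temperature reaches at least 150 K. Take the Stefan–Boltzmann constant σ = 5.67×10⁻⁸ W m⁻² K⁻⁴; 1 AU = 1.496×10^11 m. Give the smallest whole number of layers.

2

Orbital distance: d = 18.2 AU = 2.723×10^12 m.
Spreading L over a sphere of radius d: S = 7.62×10^27/(4π·2.72×10^12²) = 81.80 W m⁻².
OLR = S(1−α)/4 = 12.68 W m⁻²; the top layer radiates at T_e = 122.3 K.
Need (N+1)T_e⁴ ≥ T_s⁴, i.e. N+1 ≥ (150/122.3)⁴ = 2.264.
The minimum whole number is N = 2.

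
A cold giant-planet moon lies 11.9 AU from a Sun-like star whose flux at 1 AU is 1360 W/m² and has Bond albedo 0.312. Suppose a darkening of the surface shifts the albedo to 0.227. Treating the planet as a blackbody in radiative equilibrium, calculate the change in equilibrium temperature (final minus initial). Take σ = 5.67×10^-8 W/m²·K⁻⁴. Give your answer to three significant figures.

2.17 K

Flux at the orbit: S = 1360/(11.9)² = 9.604 W/m².
Initial: T₁ = [S(1−0.312)/(4σ)]^(1/4) = 73.47 K.
After:  T₂ = [9.604·0.773/(4σ)]^(1/4) = 75.64 K.
Change: 75.64 − 73.47 = 2.171 K.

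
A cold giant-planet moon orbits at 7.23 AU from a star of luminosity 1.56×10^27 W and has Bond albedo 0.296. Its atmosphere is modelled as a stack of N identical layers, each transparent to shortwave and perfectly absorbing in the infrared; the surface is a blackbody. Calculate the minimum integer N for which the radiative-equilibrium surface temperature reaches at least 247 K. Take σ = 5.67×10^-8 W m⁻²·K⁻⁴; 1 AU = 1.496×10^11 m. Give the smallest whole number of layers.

11

d = 7.23 × 1.496×10^11 m = 1.082×10^12 m.
Flux at the orbit: S = L/(4πd²) = 1.56×10^27/(4π·(1.08×10^12)²) = 106.1 W m⁻².
Top-of-atmosphere balance: σT_e⁴ = S(1−α)/4 = 18.68 W m⁻² → T_e = 134.7 K.
Need (N+1)T_e⁴ ≥ T_s⁴, i.e. N+1 ≥ (247/134.7)⁴ = 11.300.
The minimum whole number is N = 11.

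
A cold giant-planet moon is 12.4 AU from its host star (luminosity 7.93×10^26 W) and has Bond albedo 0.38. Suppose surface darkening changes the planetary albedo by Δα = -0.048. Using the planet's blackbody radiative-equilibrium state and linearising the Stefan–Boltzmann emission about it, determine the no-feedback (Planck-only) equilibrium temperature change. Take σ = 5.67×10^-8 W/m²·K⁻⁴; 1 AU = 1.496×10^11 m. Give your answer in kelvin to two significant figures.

1.6 K

d = 12.4 × 1.496×10^11 m = 1.855×10^12 m.
Flux at the orbit: S = L/(4πd²) = 7.93×10^26/(4π·(1.86×10^12)²) = 18.34 W/m².
The baseline emission temperature is T_e = 84.14 K.
ΔF = −(S/4)Δα = −(18.34/4)×(-0.048) = 0.2201 W/m².
Linearising σT⁴ gives d(σT⁴)/dT = 4σT_e³ = 0.1351 W/m² per K.
Hence the no-feedback warming is ΔF/(4σT_e³) = 1.63 K.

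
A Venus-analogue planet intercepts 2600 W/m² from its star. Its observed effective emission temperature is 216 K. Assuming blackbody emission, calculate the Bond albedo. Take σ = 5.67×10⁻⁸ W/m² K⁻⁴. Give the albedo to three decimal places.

From σT⁴ = S(1−α)/4 we invert for α: 1−α = 4σT⁴/S.
σT⁴ = 123.4 W/m², so 4σT⁴ = 493.7 W/m².
Hence α = 1 − 493.7/2600 = 0.8101.

0.810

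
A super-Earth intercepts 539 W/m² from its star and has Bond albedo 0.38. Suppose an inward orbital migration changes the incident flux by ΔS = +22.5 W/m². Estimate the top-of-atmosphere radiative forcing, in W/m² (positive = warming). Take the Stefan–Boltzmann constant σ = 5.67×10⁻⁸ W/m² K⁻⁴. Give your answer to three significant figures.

TOA radiative forcing: ΔF = (1−α)ΔS/4 = 0.62·(+22.5)/4 = 3.487 W/m².

3.49 W/m²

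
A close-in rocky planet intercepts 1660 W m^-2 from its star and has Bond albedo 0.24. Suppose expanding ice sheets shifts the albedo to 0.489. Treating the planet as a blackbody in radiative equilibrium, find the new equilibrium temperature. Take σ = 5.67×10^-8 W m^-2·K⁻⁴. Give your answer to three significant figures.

247 kelvin

With the new albedo, S(1−α₂)/4 = 212.1 W m^-2, so T₂ = 247.3 K.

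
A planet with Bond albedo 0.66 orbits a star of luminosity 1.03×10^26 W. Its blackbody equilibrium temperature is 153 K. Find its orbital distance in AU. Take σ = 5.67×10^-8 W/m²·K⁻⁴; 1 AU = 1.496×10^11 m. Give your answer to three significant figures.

The flux needed for this T is 4σT⁴/(1−0.66) = 365.5 W/m².
Then d = [L/(4πS)]^(1/2) = 1.497×10^11 m, i.e. 1.001 AU.

1.00 AU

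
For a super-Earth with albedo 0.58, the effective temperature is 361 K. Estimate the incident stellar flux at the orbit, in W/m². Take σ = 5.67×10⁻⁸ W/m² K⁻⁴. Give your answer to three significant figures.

Invert the energy balance for S: S = 4σT⁴/(1−α).
The emitted flux is σT⁴ = 963.0 W/m².
So S = 4×963.0/(1−0.58) = 9171 W/m².

9170 W/m²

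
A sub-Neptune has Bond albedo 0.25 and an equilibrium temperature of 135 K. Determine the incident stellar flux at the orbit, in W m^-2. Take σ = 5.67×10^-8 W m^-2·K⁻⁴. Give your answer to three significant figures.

100 W m^-2

From S(1−α)/4 = σT⁴: S = 4σT⁴/(1−α).
σT⁴ = 5.67×10⁻⁸·(135)⁴ = 18.83 W m^-2.
S = 4·18.83/0.75 = 100.4 W m^-2.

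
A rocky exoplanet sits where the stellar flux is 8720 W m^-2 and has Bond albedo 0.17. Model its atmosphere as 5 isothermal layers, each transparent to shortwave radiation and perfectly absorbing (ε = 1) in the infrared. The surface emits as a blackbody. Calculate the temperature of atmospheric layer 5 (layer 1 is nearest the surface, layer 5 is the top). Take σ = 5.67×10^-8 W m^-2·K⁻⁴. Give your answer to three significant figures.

OLR = S(1−α)/4 = 1809 W m^-2; the top layer radiates at T_e = 422.7 K.
The net upward flux σT_e⁴ is constant between every pair of levels, so T_k⁴ = (N+1−k)T_e⁴.
With k = 5: T_5 = (5+1−5)^¼·422.7 K = 422.7 K.

423 K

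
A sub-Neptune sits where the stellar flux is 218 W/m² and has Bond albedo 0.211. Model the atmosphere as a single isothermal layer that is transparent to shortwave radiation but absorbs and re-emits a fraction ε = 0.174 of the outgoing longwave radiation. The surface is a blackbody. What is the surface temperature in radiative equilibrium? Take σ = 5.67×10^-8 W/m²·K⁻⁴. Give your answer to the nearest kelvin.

At the top of the atmosphere, σT_e⁴ = S(1−α)/4 = 43.00 W/m², giving T_e = 165.9 K.
For a single slab of emissivity ε, T_s⁴ = 2T_e⁴/(2−ε); thus T_s = 165.9·(1.095)^(1/4) = 169.8 K.

170 K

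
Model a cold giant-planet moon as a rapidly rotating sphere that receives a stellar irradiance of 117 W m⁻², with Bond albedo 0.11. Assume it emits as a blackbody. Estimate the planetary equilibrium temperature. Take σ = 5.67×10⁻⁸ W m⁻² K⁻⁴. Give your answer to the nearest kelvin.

Averaging over the sphere, the absorbed flux is S(1−α)/4 = 26.03 W m⁻².
In equilibrium σT⁴ equals this, so T = 146.4 K.

146 kelvin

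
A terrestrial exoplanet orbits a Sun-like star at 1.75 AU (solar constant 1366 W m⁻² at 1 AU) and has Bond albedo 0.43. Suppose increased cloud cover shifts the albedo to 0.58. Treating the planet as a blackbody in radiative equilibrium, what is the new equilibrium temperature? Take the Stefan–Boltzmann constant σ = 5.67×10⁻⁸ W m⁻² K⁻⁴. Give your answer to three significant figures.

170 kelvin

Irradiance scales as 1/d², so S = 1366 W m⁻² × (1/1.75)² = 446.0 W m⁻².
New equilibrium: T₂ = [(1−0.58)·446.0/(4σ)]^(1/4) = 169.5 K.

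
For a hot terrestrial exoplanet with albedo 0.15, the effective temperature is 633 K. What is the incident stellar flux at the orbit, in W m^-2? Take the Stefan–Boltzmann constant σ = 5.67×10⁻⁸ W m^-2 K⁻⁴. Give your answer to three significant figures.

Invert the energy balance for S: S = 4σT⁴/(1−α).
The emitted flux is σT⁴ = 9103 W m^-2.
So S = 4×9103/(1−0.15) = 42840 W m^-2.

42800 W m^-2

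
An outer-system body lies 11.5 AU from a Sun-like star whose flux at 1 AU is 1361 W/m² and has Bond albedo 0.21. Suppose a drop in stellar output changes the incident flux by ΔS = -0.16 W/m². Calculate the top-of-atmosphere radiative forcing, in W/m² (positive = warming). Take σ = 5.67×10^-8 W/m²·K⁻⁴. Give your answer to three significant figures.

-0.0316 W/m²

Flux at the orbit: S = 1361/(11.5)² = 10.29 W/m².
TOA radiative forcing: ΔF = (1−α)ΔS/4 = 0.79·(-0.16)/4 = -0.03160 W/m².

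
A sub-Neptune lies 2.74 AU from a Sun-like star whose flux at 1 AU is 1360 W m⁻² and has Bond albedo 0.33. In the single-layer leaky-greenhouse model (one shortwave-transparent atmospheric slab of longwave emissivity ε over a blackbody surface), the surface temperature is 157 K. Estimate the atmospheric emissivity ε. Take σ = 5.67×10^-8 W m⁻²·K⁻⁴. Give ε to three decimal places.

0.238

Irradiance scales as 1/d², so S = 1360 W m⁻² × (1/2.74)² = 181.1 W m⁻².
Effective temperature: T_e = [S(1−α)/(4σ)]^(1/4) = 152.1 K.
Inverting T_s⁴ = 2T_e⁴/(2−ε): (T_e/T_s)⁴ = 0.8808, so ε = 2(1 − 0.8808) = 0.2384.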